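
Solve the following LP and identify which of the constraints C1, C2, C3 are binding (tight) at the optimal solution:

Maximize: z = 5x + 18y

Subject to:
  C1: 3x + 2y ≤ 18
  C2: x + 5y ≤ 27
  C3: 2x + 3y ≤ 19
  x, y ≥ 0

At x = 2, y = 5, compute slack b - a·x for each constraint:
  C1: 18 − 16 = 2  (slack)
  C2: 27 − 27 = 0  (binding)
  C3: 19 − 19 = 0  (binding)

Optimal: x = 2, y = 5
Binding: C2, C3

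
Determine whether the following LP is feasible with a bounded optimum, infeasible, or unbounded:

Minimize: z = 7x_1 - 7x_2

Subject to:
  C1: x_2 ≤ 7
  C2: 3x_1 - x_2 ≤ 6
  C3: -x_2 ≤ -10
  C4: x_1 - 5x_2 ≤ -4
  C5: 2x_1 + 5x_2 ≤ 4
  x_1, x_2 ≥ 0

Infeasible (no feasible solution exists)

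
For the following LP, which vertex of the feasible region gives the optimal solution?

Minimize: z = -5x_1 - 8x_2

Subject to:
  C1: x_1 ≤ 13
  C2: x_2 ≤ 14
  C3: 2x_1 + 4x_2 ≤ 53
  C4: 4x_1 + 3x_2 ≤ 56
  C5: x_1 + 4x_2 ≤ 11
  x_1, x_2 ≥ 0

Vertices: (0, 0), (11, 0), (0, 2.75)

Evaluate the objective at each vertex of the feasible region:
  z(0, 0) = 0
  z(11, 0) = -55  ←
  z(0, 2.75) = -22
The minimum is at x_1 = 11, x_2 = 0.

(11, 0)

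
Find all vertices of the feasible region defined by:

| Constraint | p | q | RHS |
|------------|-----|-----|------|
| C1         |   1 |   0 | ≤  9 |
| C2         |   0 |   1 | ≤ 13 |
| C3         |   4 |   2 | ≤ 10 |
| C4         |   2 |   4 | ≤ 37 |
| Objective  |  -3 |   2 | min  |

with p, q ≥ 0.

(0, 0), (2.5, 0), (0, 5)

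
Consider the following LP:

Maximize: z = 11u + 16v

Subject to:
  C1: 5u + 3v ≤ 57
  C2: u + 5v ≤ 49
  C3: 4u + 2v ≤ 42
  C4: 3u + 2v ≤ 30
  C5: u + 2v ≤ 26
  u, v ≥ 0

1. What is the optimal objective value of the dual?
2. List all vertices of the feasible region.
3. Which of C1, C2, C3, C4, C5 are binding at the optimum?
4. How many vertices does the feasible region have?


1. 188
2. (0, 0), (10, 0), (4, 9), (0, 9.8)
3. C2, C4
4. 4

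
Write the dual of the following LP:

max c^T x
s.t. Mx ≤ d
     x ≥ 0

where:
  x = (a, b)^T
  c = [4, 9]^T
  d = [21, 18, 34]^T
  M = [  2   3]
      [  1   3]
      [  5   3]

Primal max cᵀx s.t. Ax ≤ b, x ≥ 0  →  Dual min bᵀy s.t. Aᵀy ≥ c, y ≥ 0.

Minimize: z = 21y1 + 18y2 + 34y3

Subject to:
  2y1 + y2 + 5y3 ≥ 4
  3y1 + 3y2 + 3y3 ≥ 9
  y1, y2, y3 ≥ 0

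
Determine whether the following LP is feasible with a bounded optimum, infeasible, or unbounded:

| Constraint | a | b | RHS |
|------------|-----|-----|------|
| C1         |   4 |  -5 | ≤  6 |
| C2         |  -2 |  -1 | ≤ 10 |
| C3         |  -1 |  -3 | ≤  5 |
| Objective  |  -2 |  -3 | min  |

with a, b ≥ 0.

Unbounded (objective can decrease without bound)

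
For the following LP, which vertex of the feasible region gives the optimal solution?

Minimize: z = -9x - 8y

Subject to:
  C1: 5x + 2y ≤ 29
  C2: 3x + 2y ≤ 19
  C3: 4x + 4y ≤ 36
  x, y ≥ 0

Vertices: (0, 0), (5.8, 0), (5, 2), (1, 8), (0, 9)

Evaluate the objective at each vertex of the feasible region:
  z(0, 0) = 0
  z(5.8, 0) = -52.2
  z(5, 2) = -61
  z(1, 8) = -73  ←
  z(0, 9) = -72
The minimum is at x = 1, y = 8.

(1, 8)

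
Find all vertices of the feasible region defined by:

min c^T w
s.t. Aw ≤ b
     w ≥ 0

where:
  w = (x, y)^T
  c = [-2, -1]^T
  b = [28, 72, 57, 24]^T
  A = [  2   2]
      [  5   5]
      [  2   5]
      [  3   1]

(0, 0), (8, 0), (5, 9), (4.333, 9.667), (0, 11.4)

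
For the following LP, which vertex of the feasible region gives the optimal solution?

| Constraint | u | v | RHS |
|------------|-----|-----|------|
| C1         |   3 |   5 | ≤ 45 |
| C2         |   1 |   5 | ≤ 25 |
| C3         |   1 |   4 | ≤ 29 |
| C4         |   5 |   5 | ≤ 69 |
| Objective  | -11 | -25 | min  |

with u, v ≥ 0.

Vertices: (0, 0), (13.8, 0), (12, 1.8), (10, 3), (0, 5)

Evaluate the objective at each vertex of the feasible region:
  z(0, 0) = 0
  z(13.8, 0) = -151.8
  z(12, 1.8) = -177
  z(10, 3) = -185  ←
  z(0, 5) = -125
The minimum is at u = 10, v = 3.

(10, 3)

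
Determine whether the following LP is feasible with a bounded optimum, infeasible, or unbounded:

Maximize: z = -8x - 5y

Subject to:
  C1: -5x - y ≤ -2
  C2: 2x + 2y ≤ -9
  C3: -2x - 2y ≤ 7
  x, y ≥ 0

Infeasible (no feasible solution exists)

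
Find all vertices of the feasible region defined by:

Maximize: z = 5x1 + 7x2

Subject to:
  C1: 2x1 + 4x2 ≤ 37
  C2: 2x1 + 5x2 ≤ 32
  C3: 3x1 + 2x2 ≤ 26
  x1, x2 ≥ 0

(0, 0), (8.667, 0), (6, 4), (0, 6.4)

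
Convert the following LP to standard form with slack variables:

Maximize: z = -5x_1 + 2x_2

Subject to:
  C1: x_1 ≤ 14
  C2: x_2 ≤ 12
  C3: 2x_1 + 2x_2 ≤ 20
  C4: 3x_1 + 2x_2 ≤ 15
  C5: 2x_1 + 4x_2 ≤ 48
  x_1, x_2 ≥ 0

max z = -5x_1 + 2x_2

s.t.
  x_1 + s1 = 14
  x_2 + s2 = 12
  2x_1 + 2x_2 + s3 = 20
  3x_1 + 2x_2 + s4 = 15
  2x_1 + 4x_2 + s5 = 48
  x_1, x_2, s1, s2, s3, s4, s5 ≥ 0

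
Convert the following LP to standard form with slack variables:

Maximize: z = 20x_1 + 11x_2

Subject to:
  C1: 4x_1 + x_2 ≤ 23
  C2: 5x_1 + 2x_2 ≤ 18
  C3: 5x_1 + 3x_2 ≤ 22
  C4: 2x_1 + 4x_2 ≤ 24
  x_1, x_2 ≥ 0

max z = 20x_1 + 11x_2

s.t.
  4x_1 + x_2 + s1 = 23
  5x_1 + 2x_2 + s2 = 18
  5x_1 + 3x_2 + s3 = 22
  2x_1 + 4x_2 + s4 = 24
  x_1, x_2, s1, s2, s3, s4 ≥ 0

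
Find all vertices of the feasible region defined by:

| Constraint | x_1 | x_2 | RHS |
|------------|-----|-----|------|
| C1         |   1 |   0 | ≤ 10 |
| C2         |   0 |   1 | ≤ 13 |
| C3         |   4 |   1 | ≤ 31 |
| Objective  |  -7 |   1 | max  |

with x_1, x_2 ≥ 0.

(0, 0), (7.75, 0), (4.5, 13), (0, 13)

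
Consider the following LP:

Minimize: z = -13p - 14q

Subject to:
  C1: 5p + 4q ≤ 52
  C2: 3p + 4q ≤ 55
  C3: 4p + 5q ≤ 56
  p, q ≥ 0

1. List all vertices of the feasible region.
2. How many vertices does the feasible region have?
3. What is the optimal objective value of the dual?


1. (0, 0), (10.4, 0), (4, 8), (0, 11.2)
2. 4
3. -164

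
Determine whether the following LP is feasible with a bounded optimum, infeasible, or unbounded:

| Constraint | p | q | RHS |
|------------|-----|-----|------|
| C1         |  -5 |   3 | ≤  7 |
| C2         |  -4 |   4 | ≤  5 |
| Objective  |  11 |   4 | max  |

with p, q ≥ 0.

Unbounded (objective can increase without bound)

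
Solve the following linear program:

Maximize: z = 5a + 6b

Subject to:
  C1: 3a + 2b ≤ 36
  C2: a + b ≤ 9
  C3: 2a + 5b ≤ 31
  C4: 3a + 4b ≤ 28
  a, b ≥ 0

Evaluate the objective at each vertex of the feasible region:
  z(0, 0) = 0
  z(9, 0) = 45
  z(8, 1) = 46  ←
  z(2.286, 5.286) = 43.14
  z(0, 6.2) = 37.2
The maximum is at a = 8, b = 1.

a = 8, b = 1, z = 46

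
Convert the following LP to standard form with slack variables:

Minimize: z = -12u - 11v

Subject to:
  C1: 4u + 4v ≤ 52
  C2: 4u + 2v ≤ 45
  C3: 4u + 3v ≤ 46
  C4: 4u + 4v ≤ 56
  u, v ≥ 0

min z = -12u - 11v

s.t.
  4u + 4v + s1 = 52
  4u + 2v + s2 = 45
  4u + 3v + s3 = 46
  4u + 4v + s4 = 56
  u, v, s1, s2, s3, s4 ≥ 0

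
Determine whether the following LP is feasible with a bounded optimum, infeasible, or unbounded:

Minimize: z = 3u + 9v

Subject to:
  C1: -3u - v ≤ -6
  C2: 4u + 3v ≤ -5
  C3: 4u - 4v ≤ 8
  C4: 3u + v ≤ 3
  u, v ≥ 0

Infeasible (no feasible solution exists)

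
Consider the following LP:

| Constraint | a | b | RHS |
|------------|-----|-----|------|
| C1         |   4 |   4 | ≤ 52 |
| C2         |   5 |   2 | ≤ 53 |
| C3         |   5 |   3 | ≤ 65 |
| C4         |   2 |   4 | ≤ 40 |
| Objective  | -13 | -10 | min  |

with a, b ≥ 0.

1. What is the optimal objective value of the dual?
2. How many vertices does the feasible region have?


1. -157
2. 5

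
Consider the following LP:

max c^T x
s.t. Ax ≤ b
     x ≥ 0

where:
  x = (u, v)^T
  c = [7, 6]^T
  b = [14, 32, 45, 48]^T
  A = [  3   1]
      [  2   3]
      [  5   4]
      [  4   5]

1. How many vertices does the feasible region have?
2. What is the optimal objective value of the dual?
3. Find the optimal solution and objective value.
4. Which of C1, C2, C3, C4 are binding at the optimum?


1. 4
2. 62
3. u = 2, v = 8, z = 62
4. C1, C4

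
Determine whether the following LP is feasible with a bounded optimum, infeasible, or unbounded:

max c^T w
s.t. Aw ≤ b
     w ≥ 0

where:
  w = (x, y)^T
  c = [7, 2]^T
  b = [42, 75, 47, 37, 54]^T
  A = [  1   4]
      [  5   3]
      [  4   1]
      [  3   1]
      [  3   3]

Feasible with a bounded optimal solution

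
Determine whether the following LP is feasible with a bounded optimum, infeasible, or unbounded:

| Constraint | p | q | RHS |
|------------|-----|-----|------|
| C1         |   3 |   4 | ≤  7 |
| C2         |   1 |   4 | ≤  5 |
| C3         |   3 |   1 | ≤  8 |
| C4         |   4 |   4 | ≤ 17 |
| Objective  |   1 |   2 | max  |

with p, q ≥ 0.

Feasible with a bounded optimal solution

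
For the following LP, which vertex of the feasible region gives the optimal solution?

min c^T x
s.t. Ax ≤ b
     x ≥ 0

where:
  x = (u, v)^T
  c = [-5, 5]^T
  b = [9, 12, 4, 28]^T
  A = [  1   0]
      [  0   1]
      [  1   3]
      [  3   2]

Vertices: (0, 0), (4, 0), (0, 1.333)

Evaluate the objective at each vertex of the feasible region:
  z(0, 0) = 0
  z(4, 0) = -20  ←
  z(0, 1.333) = 6.667
The minimum is at u = 4, v = 0.

(4, 0)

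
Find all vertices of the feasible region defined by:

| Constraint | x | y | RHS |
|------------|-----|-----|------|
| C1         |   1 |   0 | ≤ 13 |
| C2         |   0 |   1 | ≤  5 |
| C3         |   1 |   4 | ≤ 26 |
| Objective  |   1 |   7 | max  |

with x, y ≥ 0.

(0, 0), (13, 0), (13, 3.25), (6, 5), (0, 5)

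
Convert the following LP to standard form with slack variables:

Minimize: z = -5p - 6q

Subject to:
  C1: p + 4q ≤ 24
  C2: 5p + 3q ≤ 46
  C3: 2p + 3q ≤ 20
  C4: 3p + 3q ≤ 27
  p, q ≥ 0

min z = -5p - 6q

s.t.
  p + 4q + s1 = 24
  5p + 3q + s2 = 46
  2p + 3q + s3 = 20
  3p + 3q + s4 = 27
  p, q, s1, s2, s3, s4 ≥ 0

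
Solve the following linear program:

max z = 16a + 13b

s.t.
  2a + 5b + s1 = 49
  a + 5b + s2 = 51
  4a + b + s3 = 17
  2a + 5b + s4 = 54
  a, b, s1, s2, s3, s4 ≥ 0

Evaluate the objective at each vertex of the feasible region:
  z(0, 0) = 0
  z(4.25, 0) = 68
  z(2, 9) = 149  ←
  z(0, 9.8) = 127.4
The maximum is at a = 2, b = 9.

a = 2, b = 9, z = 149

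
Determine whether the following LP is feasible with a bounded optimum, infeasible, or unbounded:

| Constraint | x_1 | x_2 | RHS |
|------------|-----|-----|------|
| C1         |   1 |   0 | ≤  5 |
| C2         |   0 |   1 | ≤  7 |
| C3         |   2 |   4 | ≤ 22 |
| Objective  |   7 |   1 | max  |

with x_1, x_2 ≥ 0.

Feasible with a bounded optimal solution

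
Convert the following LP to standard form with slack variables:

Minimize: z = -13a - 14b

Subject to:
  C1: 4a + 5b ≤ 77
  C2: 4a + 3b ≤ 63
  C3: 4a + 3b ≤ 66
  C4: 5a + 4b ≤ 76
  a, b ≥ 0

min z = -13a - 14b

s.t.
  4a + 5b + s1 = 77
  4a + 3b + s2 = 63
  4a + 3b + s3 = 66
  5a + 4b + s4 = 76
  a, b, s1, s2, s3, s4 ≥ 0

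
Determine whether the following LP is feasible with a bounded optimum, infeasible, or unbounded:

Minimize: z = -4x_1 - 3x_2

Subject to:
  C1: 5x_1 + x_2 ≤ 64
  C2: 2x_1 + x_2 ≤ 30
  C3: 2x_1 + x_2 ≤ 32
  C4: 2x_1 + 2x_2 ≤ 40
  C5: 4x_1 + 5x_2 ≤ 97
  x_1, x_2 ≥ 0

Feasible with a bounded optimal solution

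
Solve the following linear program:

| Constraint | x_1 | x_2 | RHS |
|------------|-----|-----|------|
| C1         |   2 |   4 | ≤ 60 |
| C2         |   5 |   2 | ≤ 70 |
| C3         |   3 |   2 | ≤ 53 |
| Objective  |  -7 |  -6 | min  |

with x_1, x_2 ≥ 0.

Evaluate the objective at each vertex of the feasible region:
  z(0, 0) = 0
  z(14, 0) = -98
  z(10, 10) = -130  ←
  z(0, 15) = -90
The minimum is at x_1 = 10, x_2 = 10.

x_1 = 10, x_2 = 10, z = -130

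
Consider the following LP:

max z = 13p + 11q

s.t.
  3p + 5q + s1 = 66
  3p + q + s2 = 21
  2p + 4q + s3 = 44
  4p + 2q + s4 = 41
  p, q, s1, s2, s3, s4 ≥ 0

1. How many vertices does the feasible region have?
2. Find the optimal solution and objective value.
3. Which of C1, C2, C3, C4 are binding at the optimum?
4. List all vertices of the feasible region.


1. 4
2. p = 4, q = 9, z = 151
3. C2, C3
4. (0, 0), (7, 0), (4, 9), (0, 11)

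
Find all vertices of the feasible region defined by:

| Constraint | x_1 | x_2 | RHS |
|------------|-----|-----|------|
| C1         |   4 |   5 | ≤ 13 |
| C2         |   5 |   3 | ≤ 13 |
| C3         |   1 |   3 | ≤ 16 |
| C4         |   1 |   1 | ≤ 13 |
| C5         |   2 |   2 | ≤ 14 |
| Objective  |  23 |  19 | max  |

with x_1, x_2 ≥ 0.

(0, 0), (2.6, 0), (2, 1), (0, 2.6)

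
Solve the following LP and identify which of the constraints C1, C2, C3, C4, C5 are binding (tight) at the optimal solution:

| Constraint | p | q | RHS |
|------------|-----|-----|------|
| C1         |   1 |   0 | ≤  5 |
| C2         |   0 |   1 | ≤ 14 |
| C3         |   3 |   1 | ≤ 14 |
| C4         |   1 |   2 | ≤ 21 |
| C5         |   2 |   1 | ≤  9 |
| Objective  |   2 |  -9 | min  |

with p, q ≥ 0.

At p = 0, q = 9, compute slack b - a·x for each constraint:
  C1: 5 − 0 = 5  (slack)
  C2: 14 − 9 = 5  (slack)
  C3: 14 − 9 = 5  (slack)
  C4: 21 − 18 = 3  (slack)
  C5: 9 − 9 = 0  (binding)

Optimal: p = 0, q = 9
Binding: C5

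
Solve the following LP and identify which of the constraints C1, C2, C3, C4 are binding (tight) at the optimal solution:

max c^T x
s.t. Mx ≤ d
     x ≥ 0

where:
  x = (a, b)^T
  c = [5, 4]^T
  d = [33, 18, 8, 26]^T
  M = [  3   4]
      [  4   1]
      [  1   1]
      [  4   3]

At a = 2, b = 6, compute slack b - a·x for each constraint:
  C1: 33 − 30 = 3  (slack)
  C2: 18 − 14 = 4  (slack)
  C3: 8 − 8 = 0  (binding)
  C4: 26 − 26 = 0  (binding)

Optimal: a = 2, b = 6
Binding: C3, C4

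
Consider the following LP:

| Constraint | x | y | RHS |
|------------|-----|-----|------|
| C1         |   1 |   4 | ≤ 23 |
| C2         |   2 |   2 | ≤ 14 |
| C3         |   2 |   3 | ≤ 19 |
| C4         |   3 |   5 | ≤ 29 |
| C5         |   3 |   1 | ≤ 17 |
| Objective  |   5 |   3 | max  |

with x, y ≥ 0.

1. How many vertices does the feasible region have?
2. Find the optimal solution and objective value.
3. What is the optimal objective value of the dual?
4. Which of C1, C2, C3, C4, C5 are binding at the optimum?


1. 6
2. x = 5, y = 2, z = 31
3. 31
4. C2, C5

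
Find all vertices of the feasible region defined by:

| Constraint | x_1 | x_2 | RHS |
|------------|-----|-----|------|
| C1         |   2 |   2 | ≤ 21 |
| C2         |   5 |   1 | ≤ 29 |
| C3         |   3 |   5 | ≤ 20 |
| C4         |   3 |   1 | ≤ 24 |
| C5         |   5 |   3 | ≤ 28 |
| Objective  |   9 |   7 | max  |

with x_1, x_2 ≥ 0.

(0, 0), (5.6, 0), (5, 1), (0, 4)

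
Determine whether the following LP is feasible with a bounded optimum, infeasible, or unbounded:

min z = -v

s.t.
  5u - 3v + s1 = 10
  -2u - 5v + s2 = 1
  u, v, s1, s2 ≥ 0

Unbounded (objective can decrease without bound)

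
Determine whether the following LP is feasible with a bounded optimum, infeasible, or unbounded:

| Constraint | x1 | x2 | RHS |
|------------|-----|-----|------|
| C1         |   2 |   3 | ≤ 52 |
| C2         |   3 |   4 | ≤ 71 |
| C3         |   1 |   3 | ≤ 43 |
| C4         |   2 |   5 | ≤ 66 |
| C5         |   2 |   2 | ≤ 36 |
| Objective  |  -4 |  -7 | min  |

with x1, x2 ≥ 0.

Feasible with a bounded optimal solution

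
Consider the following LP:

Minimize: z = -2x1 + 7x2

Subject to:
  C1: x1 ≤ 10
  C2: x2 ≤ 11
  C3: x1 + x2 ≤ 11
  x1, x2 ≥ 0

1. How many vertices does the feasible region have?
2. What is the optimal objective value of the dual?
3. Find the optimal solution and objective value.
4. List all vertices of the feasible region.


1. 4
2. -20
3. x1 = 10, x2 = 0, z = -20
4. (0, 0), (10, 0), (10, 1), (0, 11)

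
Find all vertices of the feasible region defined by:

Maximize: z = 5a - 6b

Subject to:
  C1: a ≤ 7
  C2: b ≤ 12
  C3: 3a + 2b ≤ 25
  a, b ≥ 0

(0, 0), (7, 0), (7, 2), (0.3333, 12), (0, 12)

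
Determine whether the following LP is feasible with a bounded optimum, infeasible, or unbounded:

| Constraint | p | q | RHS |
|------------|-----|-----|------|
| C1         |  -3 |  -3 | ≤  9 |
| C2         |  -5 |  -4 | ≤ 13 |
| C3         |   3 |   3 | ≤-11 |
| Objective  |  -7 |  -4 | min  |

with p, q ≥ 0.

Infeasible (no feasible solution exists)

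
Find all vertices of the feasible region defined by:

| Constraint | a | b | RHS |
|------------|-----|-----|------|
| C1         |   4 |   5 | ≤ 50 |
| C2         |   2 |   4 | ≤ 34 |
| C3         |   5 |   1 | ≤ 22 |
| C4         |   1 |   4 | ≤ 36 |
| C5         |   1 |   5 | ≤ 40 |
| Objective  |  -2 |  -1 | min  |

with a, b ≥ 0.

(0, 0), (4.4, 0), (3, 7), (1.667, 7.667), (0, 8)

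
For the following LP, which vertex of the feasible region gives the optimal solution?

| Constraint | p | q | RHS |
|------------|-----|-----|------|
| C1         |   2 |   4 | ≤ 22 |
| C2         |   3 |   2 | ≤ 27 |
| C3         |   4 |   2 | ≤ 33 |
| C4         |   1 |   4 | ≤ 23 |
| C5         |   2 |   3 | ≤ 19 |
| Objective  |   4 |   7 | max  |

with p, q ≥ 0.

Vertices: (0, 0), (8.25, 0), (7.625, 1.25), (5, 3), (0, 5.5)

Evaluate the objective at each vertex of the feasible region:
  z(0, 0) = 0
  z(8.25, 0) = 33
  z(7.625, 1.25) = 39.25
  z(5, 3) = 41  ←
  z(0, 5.5) = 38.5
The maximum is at p = 5, q = 3.

(5, 3)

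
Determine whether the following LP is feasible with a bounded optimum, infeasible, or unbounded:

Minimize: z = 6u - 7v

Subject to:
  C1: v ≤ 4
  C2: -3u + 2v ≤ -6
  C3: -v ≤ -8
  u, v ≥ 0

Infeasible (no feasible solution exists)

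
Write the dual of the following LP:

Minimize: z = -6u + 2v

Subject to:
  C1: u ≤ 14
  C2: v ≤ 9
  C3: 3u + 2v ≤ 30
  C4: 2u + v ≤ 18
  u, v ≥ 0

Primal min cᵀx s.t. Ax ≤ b, x ≥ 0  →  Dual max −bᵀy s.t. Aᵀy ≥ −c, y ≥ 0.

Maximize: z = -14y1 - 9y2 - 30y3 - 18y4

Subject to:
  y1 + 3y3 + 2y4 ≥ 6
  y2 + 2y3 + y4 ≥ -2
  y1, y2, y3, y4 ≥ 0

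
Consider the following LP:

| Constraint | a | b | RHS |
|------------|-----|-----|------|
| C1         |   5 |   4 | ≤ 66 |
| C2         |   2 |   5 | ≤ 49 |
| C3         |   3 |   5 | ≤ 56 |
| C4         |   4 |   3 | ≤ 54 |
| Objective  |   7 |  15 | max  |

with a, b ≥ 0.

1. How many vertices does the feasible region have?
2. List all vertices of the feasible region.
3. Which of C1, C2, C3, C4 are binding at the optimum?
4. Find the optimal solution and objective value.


1. 5
2. (0, 0), (13.2, 0), (8.154, 6.308), (7, 7), (0, 9.8)
3. C2, C3
4. a = 7, b = 7, z = 154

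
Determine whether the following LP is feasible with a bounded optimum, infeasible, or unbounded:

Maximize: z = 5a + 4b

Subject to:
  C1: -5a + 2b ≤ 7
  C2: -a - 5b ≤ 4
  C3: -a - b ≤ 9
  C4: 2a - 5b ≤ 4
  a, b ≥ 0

Unbounded (objective can increase without bound)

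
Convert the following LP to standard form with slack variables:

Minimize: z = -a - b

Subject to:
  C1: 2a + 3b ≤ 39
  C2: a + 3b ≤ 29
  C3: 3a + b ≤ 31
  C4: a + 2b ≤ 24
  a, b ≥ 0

min z = -a - b

s.t.
  2a + 3b + s1 = 39
  a + 3b + s2 = 29
  3a + b + s3 = 31
  a + 2b + s4 = 24
  a, b, s1, s2, s3, s4 ≥ 0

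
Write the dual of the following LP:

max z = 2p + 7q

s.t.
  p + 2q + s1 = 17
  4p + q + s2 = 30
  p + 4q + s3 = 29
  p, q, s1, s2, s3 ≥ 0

Primal max cᵀx s.t. Ax ≤ b, x ≥ 0  →  Dual min bᵀy s.t. Aᵀy ≥ c, y ≥ 0.

Minimize: z = 17y1 + 30y2 + 29y3

Subject to:
  y1 + 4y2 + y3 ≥ 2
  2y1 + y2 + 4y3 ≥ 7
  y1, y2, y3 ≥ 0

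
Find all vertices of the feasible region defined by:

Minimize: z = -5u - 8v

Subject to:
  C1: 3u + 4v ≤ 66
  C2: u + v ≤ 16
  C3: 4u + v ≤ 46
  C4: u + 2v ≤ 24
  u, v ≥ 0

(0, 0), (11.5, 0), (10, 6), (8, 8), (0, 12)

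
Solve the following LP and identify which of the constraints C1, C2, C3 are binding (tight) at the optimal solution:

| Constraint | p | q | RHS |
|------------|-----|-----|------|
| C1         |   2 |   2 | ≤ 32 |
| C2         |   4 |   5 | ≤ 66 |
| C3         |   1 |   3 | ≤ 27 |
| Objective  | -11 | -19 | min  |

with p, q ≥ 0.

At p = 9, q = 6, compute slack b - a·x for each constraint:
  C1: 32 − 30 = 2  (slack)
  C2: 66 − 66 = 0  (binding)
  C3: 27 − 27 = 0  (binding)

Optimal: p = 9, q = 6
Binding: C2, C3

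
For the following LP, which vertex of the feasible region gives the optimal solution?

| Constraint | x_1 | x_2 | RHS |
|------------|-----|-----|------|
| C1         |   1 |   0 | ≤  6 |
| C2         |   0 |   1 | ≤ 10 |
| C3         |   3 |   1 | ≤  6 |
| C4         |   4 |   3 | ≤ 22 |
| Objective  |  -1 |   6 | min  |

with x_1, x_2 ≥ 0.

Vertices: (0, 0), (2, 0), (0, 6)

Evaluate the objective at each vertex of the feasible region:
  z(0, 0) = 0
  z(2, 0) = -2  ←
  z(0, 6) = 36
The minimum is at x_1 = 2, x_2 = 0.

(2, 0)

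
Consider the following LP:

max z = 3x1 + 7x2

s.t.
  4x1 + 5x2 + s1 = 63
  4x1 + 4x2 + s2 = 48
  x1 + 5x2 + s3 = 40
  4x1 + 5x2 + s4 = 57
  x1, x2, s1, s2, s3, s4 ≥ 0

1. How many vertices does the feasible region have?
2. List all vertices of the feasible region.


1. 4
2. (0, 0), (12, 0), (5, 7), (0, 8)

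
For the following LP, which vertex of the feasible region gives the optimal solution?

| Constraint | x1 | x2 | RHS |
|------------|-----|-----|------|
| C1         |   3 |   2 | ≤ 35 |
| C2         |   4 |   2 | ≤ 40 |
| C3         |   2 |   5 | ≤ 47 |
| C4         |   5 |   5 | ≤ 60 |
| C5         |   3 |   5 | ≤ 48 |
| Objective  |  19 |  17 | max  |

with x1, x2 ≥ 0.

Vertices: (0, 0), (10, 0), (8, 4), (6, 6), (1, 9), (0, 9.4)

Evaluate the objective at each vertex of the feasible region:
  z(0, 0) = 0
  z(10, 0) = 190
  z(8, 4) = 220  ←
  z(6, 6) = 216
  z(1, 9) = 172
  z(0, 9.4) = 159.8
The maximum is at x1 = 8, x2 = 4.

(8, 4)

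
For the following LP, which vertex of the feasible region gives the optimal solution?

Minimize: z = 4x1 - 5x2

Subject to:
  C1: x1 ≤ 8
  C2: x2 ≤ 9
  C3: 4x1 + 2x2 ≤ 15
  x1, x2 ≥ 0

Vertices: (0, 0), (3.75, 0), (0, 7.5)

Evaluate the objective at each vertex of the feasible region:
  z(0, 0) = 0
  z(3.75, 0) = 15
  z(0, 7.5) = -37.5  ←
The minimum is at x1 = 0, x2 = 7.5.

(0, 7.5)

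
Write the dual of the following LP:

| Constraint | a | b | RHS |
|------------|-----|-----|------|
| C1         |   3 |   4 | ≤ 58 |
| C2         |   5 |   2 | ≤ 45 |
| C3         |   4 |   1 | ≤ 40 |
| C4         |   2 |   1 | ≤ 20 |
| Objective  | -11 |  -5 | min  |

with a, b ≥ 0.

Primal min cᵀx s.t. Ax ≤ b, x ≥ 0  →  Dual max −bᵀy s.t. Aᵀy ≥ −c, y ≥ 0.

Maximize: z = -58y1 - 45y2 - 40y3 - 20y4

Subject to:
  3y1 + 5y2 + 4y3 + 2y4 ≥ 11
  4y1 + 2y2 + y3 + y4 ≥ 5
  y1, y2, y3, y4 ≥ 0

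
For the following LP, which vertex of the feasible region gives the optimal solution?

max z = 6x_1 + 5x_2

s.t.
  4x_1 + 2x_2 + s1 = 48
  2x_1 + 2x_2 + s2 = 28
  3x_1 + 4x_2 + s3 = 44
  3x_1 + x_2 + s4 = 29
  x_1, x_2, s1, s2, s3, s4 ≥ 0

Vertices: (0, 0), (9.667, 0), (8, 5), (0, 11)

Evaluate the objective at each vertex of the feasible region:
  z(0, 0) = 0
  z(9.667, 0) = 58
  z(8, 5) = 73  ←
  z(0, 11) = 55
The maximum is at x_1 = 8, x_2 = 5.

(8, 5)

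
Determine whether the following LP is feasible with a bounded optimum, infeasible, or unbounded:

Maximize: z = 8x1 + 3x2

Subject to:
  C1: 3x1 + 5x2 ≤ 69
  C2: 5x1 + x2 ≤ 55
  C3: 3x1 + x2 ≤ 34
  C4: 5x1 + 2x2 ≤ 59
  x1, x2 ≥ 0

Feasible with a bounded optimal solution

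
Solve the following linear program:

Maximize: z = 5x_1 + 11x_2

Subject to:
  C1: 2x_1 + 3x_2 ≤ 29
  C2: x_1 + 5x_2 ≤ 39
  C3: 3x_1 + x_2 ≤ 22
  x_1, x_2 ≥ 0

Evaluate the objective at each vertex of the feasible region:
  z(0, 0) = 0
  z(7.333, 0) = 36.67
  z(5.286, 6.143) = 94
  z(4, 7) = 97  ←
  z(0, 7.8) = 85.8
The maximum is at x_1 = 4, x_2 = 7.

x_1 = 4, x_2 = 7, z = 97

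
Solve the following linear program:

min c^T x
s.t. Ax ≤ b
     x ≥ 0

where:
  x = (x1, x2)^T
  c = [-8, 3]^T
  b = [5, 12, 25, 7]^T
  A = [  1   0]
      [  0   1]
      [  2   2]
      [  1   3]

Evaluate the objective at each vertex of the feasible region:
  z(0, 0) = 0
  z(5, 0) = -40  ←
  z(5, 0.6667) = -38
  z(0, 2.333) = 7
The minimum is at x1 = 5, x2 = 0.

x1 = 5, x2 = 0, z = -40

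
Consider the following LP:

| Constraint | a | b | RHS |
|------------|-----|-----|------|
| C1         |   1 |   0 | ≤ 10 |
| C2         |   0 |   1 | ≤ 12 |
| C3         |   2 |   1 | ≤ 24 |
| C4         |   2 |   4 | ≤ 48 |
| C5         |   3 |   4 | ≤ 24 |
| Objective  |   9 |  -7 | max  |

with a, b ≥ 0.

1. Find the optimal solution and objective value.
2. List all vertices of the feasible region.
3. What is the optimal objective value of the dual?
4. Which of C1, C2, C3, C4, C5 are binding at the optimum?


1. a = 8, b = 0, z = 72
2. (0, 0), (8, 0), (0, 6)
3. 72
4. C5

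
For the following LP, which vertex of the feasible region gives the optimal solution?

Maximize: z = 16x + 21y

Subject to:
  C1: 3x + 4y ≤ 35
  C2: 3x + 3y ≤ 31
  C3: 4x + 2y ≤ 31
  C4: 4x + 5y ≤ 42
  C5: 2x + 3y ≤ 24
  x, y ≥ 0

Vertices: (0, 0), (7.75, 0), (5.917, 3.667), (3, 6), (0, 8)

Evaluate the objective at each vertex of the feasible region:
  z(0, 0) = 0
  z(7.75, 0) = 124
  z(5.917, 3.667) = 171.7
  z(3, 6) = 174  ←
  z(0, 8) = 168
The maximum is at x = 3, y = 6.

(3, 6)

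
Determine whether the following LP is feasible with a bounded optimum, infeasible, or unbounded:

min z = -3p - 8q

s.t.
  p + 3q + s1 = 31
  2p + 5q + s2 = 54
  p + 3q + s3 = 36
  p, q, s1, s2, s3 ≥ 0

Feasible with a bounded optimal solution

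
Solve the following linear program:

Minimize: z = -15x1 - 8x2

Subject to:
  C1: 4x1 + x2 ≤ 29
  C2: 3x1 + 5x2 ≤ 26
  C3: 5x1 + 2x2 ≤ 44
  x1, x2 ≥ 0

Evaluate the objective at each vertex of the feasible region:
  z(0, 0) = 0
  z(7.25, 0) = -108.8
  z(7, 1) = -113  ←
  z(0, 5.2) = -41.6
The minimum is at x1 = 7, x2 = 1.

x1 = 7, x2 = 1, z = -113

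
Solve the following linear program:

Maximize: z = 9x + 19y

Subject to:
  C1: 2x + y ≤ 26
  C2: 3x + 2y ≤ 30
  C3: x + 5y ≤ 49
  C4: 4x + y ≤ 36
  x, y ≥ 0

Evaluate the objective at each vertex of the feasible region:
  z(0, 0) = 0
  z(9, 0) = 81
  z(8.4, 2.4) = 121.2
  z(4, 9) = 207  ←
  z(0, 9.8) = 186.2
The maximum is at x = 4, y = 9.

x = 4, y = 9, z = 207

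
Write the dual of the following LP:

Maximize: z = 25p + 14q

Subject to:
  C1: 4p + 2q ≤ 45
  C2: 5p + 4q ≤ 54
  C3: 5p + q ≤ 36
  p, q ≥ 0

Primal max cᵀx s.t. Ax ≤ b, x ≥ 0  →  Dual min bᵀy s.t. Aᵀy ≥ c, y ≥ 0.

Minimize: z = 45y1 + 54y2 + 36y3

Subject to:
  4y1 + 5y2 + 5y3 ≥ 25
  2y1 + 4y2 + y3 ≥ 14
  y1, y2, y3 ≥ 0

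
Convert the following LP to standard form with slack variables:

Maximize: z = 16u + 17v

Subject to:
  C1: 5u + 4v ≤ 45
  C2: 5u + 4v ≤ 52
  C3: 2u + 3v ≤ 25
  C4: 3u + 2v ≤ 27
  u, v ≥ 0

max z = 16u + 17v

s.t.
  5u + 4v + s1 = 45
  5u + 4v + s2 = 52
  2u + 3v + s3 = 25
  3u + 2v + s4 = 27
  u, v, s1, s2, s3, s4 ≥ 0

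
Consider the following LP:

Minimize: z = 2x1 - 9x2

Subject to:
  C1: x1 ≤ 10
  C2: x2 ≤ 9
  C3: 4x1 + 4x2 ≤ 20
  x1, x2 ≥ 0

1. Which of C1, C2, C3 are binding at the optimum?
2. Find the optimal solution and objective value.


1. C3
2. x1 = 0, x2 = 5, z = -45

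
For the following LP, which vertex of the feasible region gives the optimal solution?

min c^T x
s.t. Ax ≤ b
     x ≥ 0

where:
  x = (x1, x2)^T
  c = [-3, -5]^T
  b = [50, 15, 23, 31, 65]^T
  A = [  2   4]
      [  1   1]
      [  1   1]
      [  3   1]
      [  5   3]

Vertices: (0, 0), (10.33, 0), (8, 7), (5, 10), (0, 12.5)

Evaluate the objective at each vertex of the feasible region:
  z(0, 0) = 0
  z(10.33, 0) = -31
  z(8, 7) = -59
  z(5, 10) = -65  ←
  z(0, 12.5) = -62.5
The minimum is at x1 = 5, x2 = 10.

(5, 10)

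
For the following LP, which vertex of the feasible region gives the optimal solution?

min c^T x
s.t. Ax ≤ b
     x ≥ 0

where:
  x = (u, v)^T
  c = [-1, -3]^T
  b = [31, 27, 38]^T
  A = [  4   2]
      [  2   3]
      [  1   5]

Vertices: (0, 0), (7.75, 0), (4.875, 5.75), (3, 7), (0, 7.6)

Evaluate the objective at each vertex of the feasible region:
  z(0, 0) = 0
  z(7.75, 0) = -7.75
  z(4.875, 5.75) = -22.12
  z(3, 7) = -24  ←
  z(0, 7.6) = -22.8
The minimum is at u = 3, v = 7.

(3, 7)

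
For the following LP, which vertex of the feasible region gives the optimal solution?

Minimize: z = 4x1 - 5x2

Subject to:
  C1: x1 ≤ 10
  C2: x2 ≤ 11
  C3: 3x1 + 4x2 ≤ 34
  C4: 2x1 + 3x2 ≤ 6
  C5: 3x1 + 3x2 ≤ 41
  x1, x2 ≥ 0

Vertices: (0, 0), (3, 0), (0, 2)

Evaluate the objective at each vertex of the feasible region:
  z(0, 0) = 0
  z(3, 0) = 12
  z(0, 2) = -10  ←
The minimum is at x1 = 0, x2 = 2.

(0, 2)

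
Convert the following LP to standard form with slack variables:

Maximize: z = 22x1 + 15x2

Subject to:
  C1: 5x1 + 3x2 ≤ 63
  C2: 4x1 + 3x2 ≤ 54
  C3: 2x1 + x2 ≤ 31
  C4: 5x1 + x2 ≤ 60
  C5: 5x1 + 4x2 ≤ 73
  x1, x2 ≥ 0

max z = 22x1 + 15x2

s.t.
  5x1 + 3x2 + s1 = 63
  4x1 + 3x2 + s2 = 54
  2x1 + x2 + s3 = 31
  5x1 + x2 + s4 = 60
  5x1 + 4x2 + s5 = 73
  x1, x2, s1, s2, s3, s4, s5 ≥ 0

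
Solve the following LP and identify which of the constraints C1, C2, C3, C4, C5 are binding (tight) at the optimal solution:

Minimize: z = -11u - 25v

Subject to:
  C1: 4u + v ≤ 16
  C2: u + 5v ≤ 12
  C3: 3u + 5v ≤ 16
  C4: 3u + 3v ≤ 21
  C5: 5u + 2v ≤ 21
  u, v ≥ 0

At u = 2, v = 2, compute slack b - a·x for each constraint:
  C1: 16 − 10 = 6  (slack)
  C2: 12 − 12 = 0  (binding)
  C3: 16 − 16 = 0  (binding)
  C4: 21 − 12 = 9  (slack)
  C5: 21 − 14 = 7  (slack)

Optimal: u = 2, v = 2
Binding: C2, C3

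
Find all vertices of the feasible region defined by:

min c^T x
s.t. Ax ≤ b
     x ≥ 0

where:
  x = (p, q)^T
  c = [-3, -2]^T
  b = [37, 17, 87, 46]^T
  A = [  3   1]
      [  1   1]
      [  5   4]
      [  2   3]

(0, 0), (12.33, 0), (10, 7), (5, 12), (0, 15.33)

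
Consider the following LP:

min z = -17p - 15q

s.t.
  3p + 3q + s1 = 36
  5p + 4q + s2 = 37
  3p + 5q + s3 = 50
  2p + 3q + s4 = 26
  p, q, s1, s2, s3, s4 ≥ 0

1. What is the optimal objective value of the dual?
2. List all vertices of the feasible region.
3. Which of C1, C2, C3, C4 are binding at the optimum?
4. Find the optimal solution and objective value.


1. -137
2. (0, 0), (7.4, 0), (1, 8), (0, 8.667)
3. C2, C4
4. p = 1, q = 8, z = -137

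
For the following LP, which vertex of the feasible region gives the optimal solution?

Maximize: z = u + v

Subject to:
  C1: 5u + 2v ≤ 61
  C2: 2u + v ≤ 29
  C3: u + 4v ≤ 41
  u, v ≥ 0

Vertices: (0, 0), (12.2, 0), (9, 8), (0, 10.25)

Evaluate the objective at each vertex of the feasible region:
  z(0, 0) = 0
  z(12.2, 0) = 12.2
  z(9, 8) = 17  ←
  z(0, 10.25) = 10.25
The maximum is at u = 9, v = 8.

(9, 8)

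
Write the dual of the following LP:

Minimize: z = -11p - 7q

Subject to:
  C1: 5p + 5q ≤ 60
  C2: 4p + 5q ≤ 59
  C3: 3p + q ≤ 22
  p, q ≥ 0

Primal min cᵀx s.t. Ax ≤ b, x ≥ 0  →  Dual max −bᵀy s.t. Aᵀy ≥ −c, y ≥ 0.

Maximize: z = -60y1 - 59y2 - 22y3

Subject to:
  5y1 + 4y2 + 3y3 ≥ 11
  5y1 + 5y2 + y3 ≥ 7
  y1, y2, y3 ≥ 0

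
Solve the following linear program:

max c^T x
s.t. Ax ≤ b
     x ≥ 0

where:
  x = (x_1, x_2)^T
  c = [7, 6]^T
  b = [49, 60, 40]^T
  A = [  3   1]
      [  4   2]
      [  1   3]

Evaluate the objective at each vertex of the feasible region:
  z(0, 0) = 0
  z(15, 0) = 105
  z(10, 10) = 130  ←
  z(0, 13.33) = 80
The maximum is at x_1 = 10, x_2 = 10.

x_1 = 10, x_2 = 10, z = 130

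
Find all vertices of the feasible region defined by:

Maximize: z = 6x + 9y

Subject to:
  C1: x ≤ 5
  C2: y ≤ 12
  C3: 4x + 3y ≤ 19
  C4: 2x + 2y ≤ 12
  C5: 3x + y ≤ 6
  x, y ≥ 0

(0, 0), (2, 0), (0, 6)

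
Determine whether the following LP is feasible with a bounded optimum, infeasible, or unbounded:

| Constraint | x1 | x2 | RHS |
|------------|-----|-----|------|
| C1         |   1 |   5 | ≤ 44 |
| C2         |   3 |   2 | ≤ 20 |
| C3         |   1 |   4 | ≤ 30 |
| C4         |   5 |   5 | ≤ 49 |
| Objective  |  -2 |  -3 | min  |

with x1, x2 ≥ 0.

Feasible with a bounded optimal solution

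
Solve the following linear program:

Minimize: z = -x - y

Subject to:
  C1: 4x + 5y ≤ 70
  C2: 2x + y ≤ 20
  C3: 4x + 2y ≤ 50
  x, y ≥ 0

Evaluate the objective at each vertex of the feasible region:
  z(0, 0) = 0
  z(10, 0) = -10
  z(5, 10) = -15  ←
  z(0, 14) = -14
The minimum is at x = 5, y = 10.

x = 5, y = 10, z = -15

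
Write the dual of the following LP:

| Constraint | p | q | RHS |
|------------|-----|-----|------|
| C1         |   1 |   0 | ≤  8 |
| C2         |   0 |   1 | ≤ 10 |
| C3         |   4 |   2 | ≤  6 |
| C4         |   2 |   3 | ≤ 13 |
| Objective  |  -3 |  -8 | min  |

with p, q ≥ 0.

Primal min cᵀx s.t. Ax ≤ b, x ≥ 0  →  Dual max −bᵀy s.t. Aᵀy ≥ −c, y ≥ 0.

Maximize: z = -8y1 - 10y2 - 6y3 - 13y4

Subject to:
  y1 + 4y3 + 2y4 ≥ 3
  y2 + 2y3 + 3y4 ≥ 8
  y1, y2, y3, y4 ≥ 0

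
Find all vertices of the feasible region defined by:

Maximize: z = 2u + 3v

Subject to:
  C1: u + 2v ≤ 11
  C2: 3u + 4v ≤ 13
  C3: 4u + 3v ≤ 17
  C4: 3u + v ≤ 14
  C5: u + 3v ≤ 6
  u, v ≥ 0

(0, 0), (4.25, 0), (4.143, 0.1429), (3, 1), (0, 2)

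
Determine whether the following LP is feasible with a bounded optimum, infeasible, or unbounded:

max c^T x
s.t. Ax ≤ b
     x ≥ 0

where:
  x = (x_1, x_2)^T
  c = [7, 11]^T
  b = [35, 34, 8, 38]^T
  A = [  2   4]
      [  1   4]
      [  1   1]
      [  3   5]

Feasible with a bounded optimal solution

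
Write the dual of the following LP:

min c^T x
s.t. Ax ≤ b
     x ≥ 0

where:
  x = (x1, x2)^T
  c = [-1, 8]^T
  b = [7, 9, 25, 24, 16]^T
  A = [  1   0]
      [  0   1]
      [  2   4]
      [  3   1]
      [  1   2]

Primal min cᵀx s.t. Ax ≤ b, x ≥ 0  →  Dual max −bᵀy s.t. Aᵀy ≥ −c, y ≥ 0.

Maximize: z = -7y1 - 9y2 - 25y3 - 24y4 - 16y5

Subject to:
  y1 + 2y3 + 3y4 + y5 ≥ 1
  y2 + 4y3 + y4 + 2y5 ≥ -8
  y1, y2, y3, y4, y5 ≥ 0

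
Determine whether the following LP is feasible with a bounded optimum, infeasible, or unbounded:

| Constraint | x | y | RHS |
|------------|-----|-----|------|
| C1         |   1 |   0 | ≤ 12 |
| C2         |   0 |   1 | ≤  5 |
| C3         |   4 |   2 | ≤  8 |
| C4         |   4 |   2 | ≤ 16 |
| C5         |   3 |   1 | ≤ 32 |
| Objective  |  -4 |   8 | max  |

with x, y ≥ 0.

Feasible with a bounded optimal solution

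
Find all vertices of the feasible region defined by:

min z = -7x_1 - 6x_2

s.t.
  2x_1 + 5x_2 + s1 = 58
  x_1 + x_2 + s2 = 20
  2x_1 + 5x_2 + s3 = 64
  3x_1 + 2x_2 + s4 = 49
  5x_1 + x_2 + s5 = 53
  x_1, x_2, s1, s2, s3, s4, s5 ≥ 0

(0, 0), (10.6, 0), (9, 8), (0, 11.6)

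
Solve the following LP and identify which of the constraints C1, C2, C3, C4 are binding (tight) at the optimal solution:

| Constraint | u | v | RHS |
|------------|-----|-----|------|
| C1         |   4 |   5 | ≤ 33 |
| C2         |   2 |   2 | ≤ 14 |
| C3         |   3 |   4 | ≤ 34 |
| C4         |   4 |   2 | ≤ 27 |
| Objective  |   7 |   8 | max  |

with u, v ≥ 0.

At u = 2, v = 5, compute slack b - a·x for each constraint:
  C1: 33 − 33 = 0  (binding)
  C2: 14 − 14 = 0  (binding)
  C3: 34 − 26 = 8  (slack)
  C4: 27 − 18 = 9  (slack)

Optimal: u = 2, v = 5
Binding: C1, C2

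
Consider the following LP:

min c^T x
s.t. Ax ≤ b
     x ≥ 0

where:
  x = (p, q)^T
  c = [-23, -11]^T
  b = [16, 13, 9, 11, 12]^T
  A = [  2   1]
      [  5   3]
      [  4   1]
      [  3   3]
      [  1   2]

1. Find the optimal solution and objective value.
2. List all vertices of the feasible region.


1. p = 2, q = 1, z = -57
2. (0, 0), (2.25, 0), (2, 1), (1, 2.667), (0, 3.667)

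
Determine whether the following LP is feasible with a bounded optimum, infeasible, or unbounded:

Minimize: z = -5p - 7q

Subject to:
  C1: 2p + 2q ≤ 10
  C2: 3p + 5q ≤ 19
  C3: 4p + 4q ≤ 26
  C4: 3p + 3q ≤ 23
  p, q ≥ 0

Feasible with a bounded optimal solution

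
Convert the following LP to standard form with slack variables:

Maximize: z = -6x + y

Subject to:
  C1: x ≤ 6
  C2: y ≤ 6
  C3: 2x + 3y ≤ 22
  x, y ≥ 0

max z = -6x + y

s.t.
  x + s1 = 6
  y + s2 = 6
  2x + 3y + s3 = 22
  x, y, s1, s2, s3 ≥ 0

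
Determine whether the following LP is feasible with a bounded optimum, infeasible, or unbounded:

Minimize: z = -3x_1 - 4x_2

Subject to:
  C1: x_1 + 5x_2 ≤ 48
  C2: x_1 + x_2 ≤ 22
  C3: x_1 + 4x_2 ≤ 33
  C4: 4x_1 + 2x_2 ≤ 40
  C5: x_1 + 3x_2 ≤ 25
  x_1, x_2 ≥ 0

Feasible with a bounded optimal solution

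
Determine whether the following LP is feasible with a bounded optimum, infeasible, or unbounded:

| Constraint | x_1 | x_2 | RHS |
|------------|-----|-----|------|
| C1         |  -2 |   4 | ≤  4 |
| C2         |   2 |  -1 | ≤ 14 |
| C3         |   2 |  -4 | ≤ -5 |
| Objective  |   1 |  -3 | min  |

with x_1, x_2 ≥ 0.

Infeasible (no feasible solution exists)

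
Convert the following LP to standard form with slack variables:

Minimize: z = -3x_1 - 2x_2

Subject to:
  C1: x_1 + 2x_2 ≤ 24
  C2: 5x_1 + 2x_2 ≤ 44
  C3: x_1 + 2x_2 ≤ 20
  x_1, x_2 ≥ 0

min z = -3x_1 - 2x_2

s.t.
  x_1 + 2x_2 + s1 = 24
  5x_1 + 2x_2 + s2 = 44
  x_1 + 2x_2 + s3 = 20
  x_1, x_2, s1, s2, s3 ≥ 0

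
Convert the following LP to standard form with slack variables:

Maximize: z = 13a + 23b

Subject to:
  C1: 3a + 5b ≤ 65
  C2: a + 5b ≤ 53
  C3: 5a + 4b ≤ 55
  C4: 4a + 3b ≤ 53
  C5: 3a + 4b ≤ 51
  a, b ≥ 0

max z = 13a + 23b

s.t.
  3a + 5b + s1 = 65
  a + 5b + s2 = 53
  5a + 4b + s3 = 55
  4a + 3b + s4 = 53
  3a + 4b + s5 = 51
  a, b, s1, s2, s3, s4, s5 ≥ 0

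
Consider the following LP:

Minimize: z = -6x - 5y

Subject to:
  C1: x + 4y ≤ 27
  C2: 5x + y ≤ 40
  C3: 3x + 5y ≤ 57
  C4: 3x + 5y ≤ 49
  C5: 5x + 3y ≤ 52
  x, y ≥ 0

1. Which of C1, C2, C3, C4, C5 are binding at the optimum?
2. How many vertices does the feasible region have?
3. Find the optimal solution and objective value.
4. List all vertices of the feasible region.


1. C1, C2
2. 4
3. x = 7, y = 5, z = -67
4. (0, 0), (8, 0), (7, 5), (0, 6.75)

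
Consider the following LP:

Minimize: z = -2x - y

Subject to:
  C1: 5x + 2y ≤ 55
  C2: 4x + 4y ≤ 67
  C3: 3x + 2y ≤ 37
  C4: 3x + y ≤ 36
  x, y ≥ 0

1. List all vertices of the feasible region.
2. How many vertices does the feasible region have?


1. (0, 0), (11, 0), (9, 5), (3.5, 13.25), (0, 16.75)
2. 5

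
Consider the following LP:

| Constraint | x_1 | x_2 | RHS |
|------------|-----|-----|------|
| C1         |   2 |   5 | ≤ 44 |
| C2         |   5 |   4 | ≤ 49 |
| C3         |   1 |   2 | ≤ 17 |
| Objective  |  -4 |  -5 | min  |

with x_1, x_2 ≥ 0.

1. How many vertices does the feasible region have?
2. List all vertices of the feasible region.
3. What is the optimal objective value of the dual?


1. 4
2. (0, 0), (9.8, 0), (5, 6), (0, 8.5)
3. -50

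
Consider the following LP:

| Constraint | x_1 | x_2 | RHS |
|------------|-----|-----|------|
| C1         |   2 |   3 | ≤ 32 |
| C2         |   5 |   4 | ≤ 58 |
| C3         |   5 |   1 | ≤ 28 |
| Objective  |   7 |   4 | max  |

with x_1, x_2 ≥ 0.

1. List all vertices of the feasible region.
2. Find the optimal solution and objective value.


1. (0, 0), (5.6, 0), (4, 8), (0, 10.67)
2. x_1 = 4, x_2 = 8, z = 60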